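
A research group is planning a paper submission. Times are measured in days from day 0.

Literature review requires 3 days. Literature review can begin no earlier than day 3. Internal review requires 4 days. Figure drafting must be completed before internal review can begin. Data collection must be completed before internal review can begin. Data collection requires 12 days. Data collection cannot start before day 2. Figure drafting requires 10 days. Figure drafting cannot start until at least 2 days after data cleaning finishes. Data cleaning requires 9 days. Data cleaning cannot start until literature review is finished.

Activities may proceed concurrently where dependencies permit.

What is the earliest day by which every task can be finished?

31

After its own release at day 2, data collection can start at day 2 and finishes at day 14.
After its own release at day 3, literature review can start at day 3 and finishes at day 6.
Data cleaning cannot begin until literature review (finishes day 6). It runs from day 6 to 6 + 9 = day 15.
Figure drafting cannot begin until data cleaning (finishes day 15, plus 2-day gap → day 17). It runs from day 17 to 17 + 10 = day 27.
Internal review cannot start until figure drafting (finishes day 27); data collection (finishes day 14). The controlling bound is day 27, so internal review finishes at 27 + 4 = day 31.
All tasks are finished once the last one completes. Finish times: Literature review at 6, Data collection at 14, Data cleaning at 15, Figure drafting at 27, Internal review at 31. The latest is day 31.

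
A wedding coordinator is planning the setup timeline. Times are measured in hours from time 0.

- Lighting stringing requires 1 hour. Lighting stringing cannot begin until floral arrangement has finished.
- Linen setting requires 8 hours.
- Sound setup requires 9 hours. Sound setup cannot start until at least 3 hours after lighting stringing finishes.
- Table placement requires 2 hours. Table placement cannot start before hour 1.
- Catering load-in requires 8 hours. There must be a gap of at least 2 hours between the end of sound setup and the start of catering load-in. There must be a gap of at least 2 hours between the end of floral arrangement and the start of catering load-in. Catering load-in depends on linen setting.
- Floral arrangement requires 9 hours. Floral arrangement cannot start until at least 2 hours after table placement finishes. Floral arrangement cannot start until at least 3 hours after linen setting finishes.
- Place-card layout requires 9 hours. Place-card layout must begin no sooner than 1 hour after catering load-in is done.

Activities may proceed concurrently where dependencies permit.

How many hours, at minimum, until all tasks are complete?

53

Linen setting has no prerequisites, so it starts at hour 0 and finishes at hour 8.
Table placement cannot begin until its own release at hour 1. It runs from hour 1 to 1 + 2 = hour 3.
Floral arrangement needs all of table placement (finishes hour 3, plus 2-hour gap → hour 5); linen setting (finishes hour 8, plus 3-hour gap → hour 11). That puts its earliest start at hour 11; it finishes at 11 + 9 = hour 20.
Lighting stringing cannot begin until floral arrangement (finishes hour 20). It runs from hour 20 to 20 + 1 = hour 21.
Sound setup waits on lighting stringing (finishes hour 21, plus 3-hour gap → hour 24), so it starts at hour 24 and finishes at 24 + 9 = hour 33.
Catering load-in cannot start until sound setup (finishes hour 33, plus 2-hour gap → hour 35); floral arrangement (finishes hour 20, plus 2-hour gap → hour 22); linen setting (finishes hour 8). The controlling bound is hour 35, so catering load-in finishes at 35 + 8 = hour 43.
Place-card layout cannot begin until catering load-in (finishes hour 43, plus 1-hour gap → hour 44). It runs from hour 44 to 44 + 9 = hour 53.
All tasks are finished once the last one completes. Finish times: Table placement at 3, Linen setting at 8, Floral arrangement at 20, Lighting stringing at 21, Sound setup at 33, Catering load-in at 43, Place-card layout at 53. The latest is hour 53.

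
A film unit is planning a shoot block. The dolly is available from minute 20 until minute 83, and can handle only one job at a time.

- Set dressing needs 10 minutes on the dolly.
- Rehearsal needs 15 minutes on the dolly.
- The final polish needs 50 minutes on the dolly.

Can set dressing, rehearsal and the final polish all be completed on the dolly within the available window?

No

The dolly window is 83 − 20 = 63 minutes.
Running back to back, the jobs need 10 + 15 + 50 = 75 minutes on the dolly.
Since 75 > 63, they cannot all fit.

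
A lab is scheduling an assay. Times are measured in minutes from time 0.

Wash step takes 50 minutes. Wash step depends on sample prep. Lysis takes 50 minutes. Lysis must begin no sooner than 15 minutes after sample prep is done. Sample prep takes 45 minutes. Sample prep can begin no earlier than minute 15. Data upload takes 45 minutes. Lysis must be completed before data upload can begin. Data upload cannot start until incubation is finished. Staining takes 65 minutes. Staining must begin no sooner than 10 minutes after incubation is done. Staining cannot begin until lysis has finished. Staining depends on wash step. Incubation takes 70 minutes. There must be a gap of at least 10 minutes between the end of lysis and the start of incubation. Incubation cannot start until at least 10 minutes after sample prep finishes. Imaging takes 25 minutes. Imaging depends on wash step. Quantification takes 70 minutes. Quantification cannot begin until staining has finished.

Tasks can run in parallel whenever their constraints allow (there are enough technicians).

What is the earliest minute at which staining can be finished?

280

Sample prep cannot begin until its own release at minute 15. It runs from minute 15 to 15 + 45 = minute 60.
After sample prep (finishes minute 60), wash step can start at minute 60 and finishes at minute 110.
Lysis cannot begin until sample prep (finishes minute 60, plus 15-minute gap → minute 75). It runs from minute 75 to 75 + 50 = minute 125.
Incubation has to wait for lysis (finishes minute 125, plus 10-minute gap → minute 135); sample prep (finishes minute 60, plus 10-minute gap → minute 70). The latest of these is minute 135, so incubation runs minute 135 to 135 + 70 = minute 205.
Staining needs all of incubation (finishes minute 205, plus 10-minute gap → minute 215); lysis (finishes minute 125); wash step (finishes minute 110). That puts its earliest start at minute 215; it finishes at 215 + 65 = minute 280.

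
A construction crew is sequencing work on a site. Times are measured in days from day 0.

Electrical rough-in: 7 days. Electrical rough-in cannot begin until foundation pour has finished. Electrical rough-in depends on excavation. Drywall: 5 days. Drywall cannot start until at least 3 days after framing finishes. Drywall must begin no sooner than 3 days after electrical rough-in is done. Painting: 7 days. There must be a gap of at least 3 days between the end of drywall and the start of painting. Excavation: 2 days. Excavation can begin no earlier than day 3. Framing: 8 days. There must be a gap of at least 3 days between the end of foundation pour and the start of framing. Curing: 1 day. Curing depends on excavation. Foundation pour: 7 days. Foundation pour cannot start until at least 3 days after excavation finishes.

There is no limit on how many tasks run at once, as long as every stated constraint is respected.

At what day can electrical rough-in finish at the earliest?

22

Excavation cannot begin until its own release at day 3. It runs from day 3 to 3 + 2 = day 5.
Foundation pour cannot begin until excavation (finishes day 5, plus 3-day gap → day 8). It runs from day 8 to 8 + 7 = day 15.
Electrical rough-in needs all of foundation pour (finishes day 15); excavation (finishes day 5). That puts its earliest start at day 15; it finishes at 15 + 7 = day 22.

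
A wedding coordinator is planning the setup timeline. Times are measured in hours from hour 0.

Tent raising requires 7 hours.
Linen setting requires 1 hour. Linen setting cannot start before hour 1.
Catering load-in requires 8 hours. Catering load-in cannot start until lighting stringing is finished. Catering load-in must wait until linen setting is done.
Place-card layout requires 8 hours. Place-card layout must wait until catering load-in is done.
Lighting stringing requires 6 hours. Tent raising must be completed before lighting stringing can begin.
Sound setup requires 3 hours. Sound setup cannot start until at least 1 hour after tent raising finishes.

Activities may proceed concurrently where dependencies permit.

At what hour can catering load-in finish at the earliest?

Linen setting cannot begin until its own release at hour 1. It runs from hour 1 to 1 + 1 = hour 2.
Tent raising can start immediately at hour 0; it finishes at hour 7.
Lighting stringing cannot begin until tent raising (finishes hour 7). It runs from hour 7 to 7 + 6 = hour 13.
For catering load-in: lighting stringing (finishes hour 13); linen setting (finishes hour 2). Taking the maximum gives a start of hour 13, and it finishes at 13 + 8 = hour 21.

21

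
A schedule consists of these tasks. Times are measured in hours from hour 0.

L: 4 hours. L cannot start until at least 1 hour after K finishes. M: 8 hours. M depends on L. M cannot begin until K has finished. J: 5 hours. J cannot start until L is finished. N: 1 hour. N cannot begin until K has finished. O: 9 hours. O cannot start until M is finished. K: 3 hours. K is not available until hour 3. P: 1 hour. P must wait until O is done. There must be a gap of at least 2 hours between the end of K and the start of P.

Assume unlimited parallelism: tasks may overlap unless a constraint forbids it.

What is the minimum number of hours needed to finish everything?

K cannot begin until its own release at hour 3. It runs from hour 3 to 3 + 3 = hour 6.
N cannot begin until K (finishes hour 6). It runs from hour 6 to 6 + 1 = hour 7.
After K (finishes hour 6, plus 1-hour gap → hour 7), L can start at hour 7 and finishes at hour 11.
M cannot start until L (finishes hour 11); K (finishes hour 6). The controlling bound is hour 11, so M finishes at 11 + 8 = hour 19.
After M (finishes hour 19), O can start at hour 19 and finishes at hour 28.
P needs all of O (finishes hour 28); K (finishes hour 6, plus 2-hour gap → hour 8). That puts its earliest start at hour 28; it finishes at 28 + 1 = hour 29.
J waits on L (finishes hour 11), so it starts at hour 11 and finishes at 11 + 5 = hour 16.
All tasks are finished once the last one completes. Finish times: J at 16, K at 6, L at 11, M at 19, N at 7, O at 28, P at 29. The latest is hour 29.

29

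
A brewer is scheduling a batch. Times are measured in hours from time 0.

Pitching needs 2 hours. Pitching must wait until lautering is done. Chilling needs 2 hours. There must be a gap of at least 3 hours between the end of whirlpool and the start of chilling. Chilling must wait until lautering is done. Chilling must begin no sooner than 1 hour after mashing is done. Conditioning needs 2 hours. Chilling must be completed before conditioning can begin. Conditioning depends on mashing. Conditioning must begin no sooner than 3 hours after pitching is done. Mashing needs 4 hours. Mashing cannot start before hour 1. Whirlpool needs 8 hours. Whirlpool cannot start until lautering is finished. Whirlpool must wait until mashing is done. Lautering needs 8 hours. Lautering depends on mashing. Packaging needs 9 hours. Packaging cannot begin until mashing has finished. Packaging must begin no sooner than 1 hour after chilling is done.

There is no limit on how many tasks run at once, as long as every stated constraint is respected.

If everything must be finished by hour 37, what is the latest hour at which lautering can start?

Conditioning has no dependents, so it just needs to finish by hour 37. Starting by 37 − 2 = hour 35 achieves that.
Nothing follows packaging; the deadline of hour 37 is its only limit. It must start by 37 − 9 = hour 28.
Chilling must finish in time for conditioning (must start by hour 35); packaging (must start by hour 28, minus 1-hour gap → hour 27). The tightest is hour 27, so chilling must start by 27 − 2 = hour 25.
Since chilling (must start by hour 25, minus 3-hour gap → hour 22) depends on it, whirlpool must finish by hour 22. Backing off its 8-hour duration gives a latest start of hour 14.
Since conditioning (must start by hour 35, minus 3-hour gap → hour 32) depends on it, pitching must finish by hour 32. Backing off its 2-hour duration gives a latest start of hour 30.
Lautering must finish in time for whirlpool (must start by hour 14); chilling (must start by hour 25); pitching (must start by hour 30). The tightest is hour 14, so lautering must start by 14 − 8 = hour 6.

6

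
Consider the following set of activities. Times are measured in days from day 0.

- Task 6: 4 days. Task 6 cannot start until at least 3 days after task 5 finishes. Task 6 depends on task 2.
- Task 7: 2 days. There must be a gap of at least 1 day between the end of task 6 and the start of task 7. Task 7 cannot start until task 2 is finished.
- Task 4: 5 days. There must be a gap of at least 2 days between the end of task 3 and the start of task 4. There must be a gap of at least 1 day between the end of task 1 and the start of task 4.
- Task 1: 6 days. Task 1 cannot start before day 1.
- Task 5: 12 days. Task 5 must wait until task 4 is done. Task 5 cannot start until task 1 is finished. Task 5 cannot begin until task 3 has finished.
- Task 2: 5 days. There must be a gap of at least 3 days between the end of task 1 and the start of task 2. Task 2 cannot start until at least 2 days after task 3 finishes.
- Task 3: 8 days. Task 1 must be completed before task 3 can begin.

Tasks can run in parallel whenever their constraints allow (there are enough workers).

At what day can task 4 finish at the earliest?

22

Task 1 cannot begin until its own release at day 1. It runs from day 1 to 1 + 6 = day 7.
After task 1 (finishes day 7), task 3 can start at day 7 and finishes at day 15.
For task 4: task 3 (finishes day 15, plus 2-day gap → day 17); task 1 (finishes day 7, plus 1-day gap → day 8). Taking the maximum gives a start of day 17, and it finishes at 17 + 5 = day 22.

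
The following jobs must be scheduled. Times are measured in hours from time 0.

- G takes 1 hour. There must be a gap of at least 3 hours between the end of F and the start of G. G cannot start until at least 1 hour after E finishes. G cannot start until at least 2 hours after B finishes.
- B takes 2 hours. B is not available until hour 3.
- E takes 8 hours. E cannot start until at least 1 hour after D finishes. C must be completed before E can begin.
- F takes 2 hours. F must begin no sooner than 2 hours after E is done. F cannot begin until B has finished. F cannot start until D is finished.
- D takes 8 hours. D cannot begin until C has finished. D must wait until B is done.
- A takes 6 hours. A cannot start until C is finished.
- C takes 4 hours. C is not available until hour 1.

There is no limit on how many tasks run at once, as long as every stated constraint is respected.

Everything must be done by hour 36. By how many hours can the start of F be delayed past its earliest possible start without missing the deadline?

C cannot begin until its own release at hour 1. It runs from hour 1 to 1 + 4 = hour 5.
B cannot begin until its own release at hour 3. It runs from hour 3 to 3 + 2 = hour 5.
D has to wait for C (finishes hour 5); B (finishes hour 5). The latest of these is hour 5, so D runs hour 5 to 5 + 8 = hour 13.
E needs all of D (finishes hour 13, plus 1-hour gap → hour 14); C (finishes hour 5). That puts its earliest start at hour 14; it finishes at 14 + 8 = hour 22.
For F: E (finishes hour 22, plus 2-hour gap → hour 24); B (finishes hour 5); D (finishes hour 13). Taking the maximum gives a start of hour 24, and it finishes at 24 + 2 = hour 26.

Working backward from the deadline:
G has no dependents, so it just needs to finish by hour 36. Starting by 36 − 1 = hour 35 achieves that.
F must finish before G (must start by hour 35, minus 3-hour gap → hour 32). With a 2-hour duration, F must start by 32 − 2 = hour 30.
So F can start as early as hour 24 and as late as hour 30, giving 30 − 24 = 6 hours of slack.

6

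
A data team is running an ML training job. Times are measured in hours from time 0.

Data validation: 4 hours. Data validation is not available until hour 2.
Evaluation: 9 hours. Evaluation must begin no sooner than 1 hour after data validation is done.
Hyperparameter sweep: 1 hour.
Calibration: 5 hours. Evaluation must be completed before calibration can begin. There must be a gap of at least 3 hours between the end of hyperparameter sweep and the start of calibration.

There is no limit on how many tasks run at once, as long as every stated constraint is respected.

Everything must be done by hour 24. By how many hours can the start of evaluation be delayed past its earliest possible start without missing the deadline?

3

Data validation cannot begin until its own release at hour 2. It runs from hour 2 to 2 + 4 = hour 6.
Evaluation cannot begin until data validation (finishes hour 6, plus 1-hour gap → hour 7). It runs from hour 7 to 7 + 9 = hour 16.

Working backward from the deadline:
Calibration has no dependents, so it just needs to finish by hour 24. Starting by 24 − 5 = hour 19 achieves that.
Since calibration (must start by hour 19) depends on it, evaluation must finish by hour 19. Backing off its 9-hour duration gives a latest start of hour 10.
So evaluation can start as early as hour 7 and as late as hour 10, giving 10 − 7 = 3 hours of slack.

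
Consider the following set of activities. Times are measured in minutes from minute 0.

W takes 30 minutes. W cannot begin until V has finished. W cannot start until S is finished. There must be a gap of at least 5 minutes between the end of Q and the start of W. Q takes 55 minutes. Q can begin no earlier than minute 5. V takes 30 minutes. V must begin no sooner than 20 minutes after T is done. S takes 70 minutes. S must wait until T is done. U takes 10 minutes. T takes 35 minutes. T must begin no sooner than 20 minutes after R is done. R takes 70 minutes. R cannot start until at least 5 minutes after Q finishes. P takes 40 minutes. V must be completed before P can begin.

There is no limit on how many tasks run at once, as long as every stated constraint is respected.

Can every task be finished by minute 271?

Nothing blocks U, so it runs from minute 0 to minute 10.
Q cannot begin until its own release at minute 5. It runs from minute 5 to 5 + 55 = minute 60.
R waits on Q (finishes minute 60, plus 5-minute gap → minute 65), so it starts at minute 65 and finishes at 65 + 70 = minute 135.
After R (finishes minute 135, plus 20-minute gap → minute 155), T can start at minute 155 and finishes at minute 190.
V waits on T (finishes minute 190, plus 20-minute gap → minute 210), so it starts at minute 210 and finishes at 210 + 30 = minute 240.
P cannot begin until V (finishes minute 240). It runs from minute 240 to 240 + 40 = minute 280.
S cannot begin until T (finishes minute 190). It runs from minute 190 to 190 + 70 = minute 260.
W has to wait for V (finishes minute 240); S (finishes minute 260); Q (finishes minute 60, plus 5-minute gap → minute 65). The latest of these is minute 260, so W runs minute 260 to 260 + 30 = minute 290.
The earliest everything can be done is minute 290, which is after the deadline of 271, so it is not possible.

No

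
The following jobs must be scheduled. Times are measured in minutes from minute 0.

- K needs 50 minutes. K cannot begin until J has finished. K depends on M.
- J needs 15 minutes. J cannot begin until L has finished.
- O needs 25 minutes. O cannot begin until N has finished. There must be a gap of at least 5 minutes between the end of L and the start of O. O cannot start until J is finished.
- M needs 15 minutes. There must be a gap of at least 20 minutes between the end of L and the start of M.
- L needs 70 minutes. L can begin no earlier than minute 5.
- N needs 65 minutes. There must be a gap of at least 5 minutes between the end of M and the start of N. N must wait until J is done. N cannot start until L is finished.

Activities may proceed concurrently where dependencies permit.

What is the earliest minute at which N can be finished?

180

After its own release at minute 5, L can start at minute 5 and finishes at minute 75.
After L (finishes minute 75, plus 20-minute gap → minute 95), M can start at minute 95 and finishes at minute 110.
After L (finishes minute 75), J can start at minute 75 and finishes at minute 90.
For N: M (finishes minute 110, plus 5-minute gap → minute 115); J (finishes minute 90); L (finishes minute 75). Taking the maximum gives a start of minute 115, and it finishes at 115 + 65 = minute 180.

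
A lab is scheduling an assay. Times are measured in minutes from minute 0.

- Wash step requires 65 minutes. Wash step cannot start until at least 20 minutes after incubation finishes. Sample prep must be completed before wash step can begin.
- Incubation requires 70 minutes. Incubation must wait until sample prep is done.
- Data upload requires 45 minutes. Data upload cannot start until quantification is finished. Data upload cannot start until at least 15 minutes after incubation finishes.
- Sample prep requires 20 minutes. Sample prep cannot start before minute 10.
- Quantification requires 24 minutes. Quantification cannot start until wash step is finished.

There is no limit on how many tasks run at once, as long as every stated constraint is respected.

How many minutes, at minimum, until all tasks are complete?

254

After its own release at minute 10, sample prep can start at minute 10 and finishes at minute 30.
Incubation cannot begin until sample prep (finishes minute 30). It runs from minute 30 to 30 + 70 = minute 100.
For wash step: incubation (finishes minute 100, plus 20-minute gap → minute 120); sample prep (finishes minute 30). Taking the maximum gives a start of minute 120, and it finishes at 120 + 65 = minute 185.
Quantification waits on wash step (finishes minute 185), so it starts at minute 185 and finishes at 185 + 24 = minute 209.
Data upload needs all of quantification (finishes minute 209); incubation (finishes minute 100, plus 15-minute gap → minute 115). That puts its earliest start at minute 209; it finishes at 209 + 45 = minute 254.
All tasks are finished once the last one completes. Finish times: Sample prep at 30, Incubation at 100, Wash step at 185, Quantification at 209, Data upload at 254. The latest is minute 254.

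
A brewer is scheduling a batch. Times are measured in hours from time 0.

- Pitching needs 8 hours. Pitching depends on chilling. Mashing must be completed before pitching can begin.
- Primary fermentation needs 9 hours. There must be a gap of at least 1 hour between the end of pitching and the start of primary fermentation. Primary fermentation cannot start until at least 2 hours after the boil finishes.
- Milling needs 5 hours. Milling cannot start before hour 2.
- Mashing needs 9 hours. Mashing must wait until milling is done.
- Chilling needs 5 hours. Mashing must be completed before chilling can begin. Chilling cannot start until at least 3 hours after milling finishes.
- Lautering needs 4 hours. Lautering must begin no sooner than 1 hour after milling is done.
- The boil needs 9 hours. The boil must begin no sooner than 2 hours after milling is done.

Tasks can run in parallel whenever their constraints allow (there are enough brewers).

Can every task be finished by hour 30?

After its own release at hour 2, milling can start at hour 2 and finishes at hour 7.
After milling (finishes hour 7, plus 2-hour gap → hour 9), the boil can start at hour 9 and finishes at hour 18.
Lautering waits on milling (finishes hour 7, plus 1-hour gap → hour 8), so it starts at hour 8 and finishes at 8 + 4 = hour 12.
After milling (finishes hour 7), mashing can start at hour 7 and finishes at hour 16.
Chilling cannot start until mashing (finishes hour 16); milling (finishes hour 7, plus 3-hour gap → hour 10). The controlling bound is hour 16, so chilling finishes at 16 + 5 = hour 21.
For pitching: chilling (finishes hour 21); mashing (finishes hour 16). Taking the maximum gives a start of hour 21, and it finishes at 21 + 8 = hour 29.
For primary fermentation: pitching (finishes hour 29, plus 1-hour gap → hour 30); the boil (finishes hour 18, plus 2-hour gap → hour 20). Taking the maximum gives a start of hour 30, and it finishes at 30 + 9 = hour 39.
The earliest everything can be done is hour 39, which is after the deadline of 30, so it is not possible.

No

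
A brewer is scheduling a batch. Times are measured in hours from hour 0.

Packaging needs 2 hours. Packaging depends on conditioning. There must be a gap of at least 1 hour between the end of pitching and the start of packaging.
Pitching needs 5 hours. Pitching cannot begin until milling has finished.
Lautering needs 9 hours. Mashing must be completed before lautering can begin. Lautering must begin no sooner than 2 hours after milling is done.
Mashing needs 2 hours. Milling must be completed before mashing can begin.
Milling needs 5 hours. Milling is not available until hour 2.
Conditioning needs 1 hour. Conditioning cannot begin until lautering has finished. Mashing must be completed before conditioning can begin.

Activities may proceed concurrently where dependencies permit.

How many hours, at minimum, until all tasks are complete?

Milling waits on its own release at hour 2, so it starts at hour 2 and finishes at 2 + 5 = hour 7.
After milling (finishes hour 7), pitching can start at hour 7 and finishes at hour 12.
After milling (finishes hour 7), mashing can start at hour 7 and finishes at hour 9.
Lautering cannot start until mashing (finishes hour 9); milling (finishes hour 7, plus 2-hour gap → hour 9). The controlling bound is hour 9, so lautering finishes at 9 + 9 = hour 18.
Conditioning cannot start until lautering (finishes hour 18); mashing (finishes hour 9). The controlling bound is hour 18, so conditioning finishes at 18 + 1 = hour 19.
Packaging has to wait for conditioning (finishes hour 19); pitching (finishes hour 12, plus 1-hour gap → hour 13). The latest of these is hour 19, so packaging runs hour 19 to 19 + 2 = hour 21.
All tasks are finished once the last one completes. Finish times: Milling at 7, Mashing at 9, Lautering at 18, Pitching at 12, Conditioning at 19, Packaging at 21. The latest is hour 21.

21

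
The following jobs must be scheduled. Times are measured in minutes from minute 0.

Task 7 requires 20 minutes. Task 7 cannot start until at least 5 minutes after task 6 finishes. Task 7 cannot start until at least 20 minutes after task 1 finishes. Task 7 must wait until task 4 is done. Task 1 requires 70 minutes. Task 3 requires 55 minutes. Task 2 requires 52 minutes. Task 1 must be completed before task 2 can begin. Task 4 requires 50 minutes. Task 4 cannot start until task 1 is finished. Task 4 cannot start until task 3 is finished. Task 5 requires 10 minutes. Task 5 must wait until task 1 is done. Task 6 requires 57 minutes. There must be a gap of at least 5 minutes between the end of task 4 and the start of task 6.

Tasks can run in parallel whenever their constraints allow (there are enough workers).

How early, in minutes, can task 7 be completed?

Nothing blocks task 3, so it runs from minute 0 to minute 55.
Task 1 can start immediately at minute 0; it finishes at minute 70.
Task 4 has to wait for task 1 (finishes minute 70); task 3 (finishes minute 55). The latest of these is minute 70, so task 4 runs minute 70 to 70 + 50 = minute 120.
Task 6 waits on task 4 (finishes minute 120, plus 5-minute gap → minute 125), so it starts at minute 125 and finishes at 125 + 57 = minute 182.
Task 7 needs all of task 6 (finishes minute 182, plus 5-minute gap → minute 187); task 1 (finishes minute 70, plus 20-minute gap → minute 90); task 4 (finishes minute 120). That puts its earliest start at minute 187; it finishes at 187 + 20 = minute 207.

207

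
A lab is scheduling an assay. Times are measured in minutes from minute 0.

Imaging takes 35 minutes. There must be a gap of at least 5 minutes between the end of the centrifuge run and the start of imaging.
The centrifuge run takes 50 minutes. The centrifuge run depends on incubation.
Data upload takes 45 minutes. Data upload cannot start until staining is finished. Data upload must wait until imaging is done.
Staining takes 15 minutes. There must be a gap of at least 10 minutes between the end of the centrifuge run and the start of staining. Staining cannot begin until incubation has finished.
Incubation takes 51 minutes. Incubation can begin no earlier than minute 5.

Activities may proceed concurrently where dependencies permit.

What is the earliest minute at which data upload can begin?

146

After its own release at minute 5, incubation can start at minute 5 and finishes at minute 56.
The centrifuge run cannot begin until incubation (finishes minute 56). It runs from minute 56 to 56 + 50 = minute 106.
Imaging waits on the centrifuge run (finishes minute 106, plus 5-minute gap → minute 111), so it starts at minute 111 and finishes at 111 + 35 = minute 146.
For staining: the centrifuge run (finishes minute 106, plus 10-minute gap → minute 116); incubation (finishes minute 56). Taking the maximum gives a start of minute 116, and it finishes at 116 + 15 = minute 131.
Data upload waits on staining (finishes minute 131); imaging (finishes minute 146). The latest of these is minute 146, which is the earliest data upload can start.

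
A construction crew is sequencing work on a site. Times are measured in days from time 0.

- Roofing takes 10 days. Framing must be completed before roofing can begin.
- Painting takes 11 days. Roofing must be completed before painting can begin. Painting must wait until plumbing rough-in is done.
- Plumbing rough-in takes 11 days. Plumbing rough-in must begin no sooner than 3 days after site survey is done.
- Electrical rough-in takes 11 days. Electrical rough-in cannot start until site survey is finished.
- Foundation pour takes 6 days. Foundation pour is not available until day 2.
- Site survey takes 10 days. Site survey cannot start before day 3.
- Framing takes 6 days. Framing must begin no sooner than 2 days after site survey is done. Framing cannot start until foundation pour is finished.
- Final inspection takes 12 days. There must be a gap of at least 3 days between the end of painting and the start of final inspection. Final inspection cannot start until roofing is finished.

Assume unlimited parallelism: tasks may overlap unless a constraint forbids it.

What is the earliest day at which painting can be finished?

Foundation pour cannot begin until its own release at day 2. It runs from day 2 to 2 + 6 = day 8.
After its own release at day 3, site survey can start at day 3 and finishes at day 13.
After site survey (finishes day 13, plus 3-day gap → day 16), plumbing rough-in can start at day 16 and finishes at day 27.
For framing: site survey (finishes day 13, plus 2-day gap → day 15); foundation pour (finishes day 8). Taking the maximum gives a start of day 15, and it finishes at 15 + 6 = day 21.
Roofing waits on framing (finishes day 21), so it starts at day 21 and finishes at 21 + 10 = day 31.
Painting needs all of roofing (finishes day 31); plumbing rough-in (finishes day 27). That puts its earliest start at day 31; it finishes at 31 + 11 = day 42.

42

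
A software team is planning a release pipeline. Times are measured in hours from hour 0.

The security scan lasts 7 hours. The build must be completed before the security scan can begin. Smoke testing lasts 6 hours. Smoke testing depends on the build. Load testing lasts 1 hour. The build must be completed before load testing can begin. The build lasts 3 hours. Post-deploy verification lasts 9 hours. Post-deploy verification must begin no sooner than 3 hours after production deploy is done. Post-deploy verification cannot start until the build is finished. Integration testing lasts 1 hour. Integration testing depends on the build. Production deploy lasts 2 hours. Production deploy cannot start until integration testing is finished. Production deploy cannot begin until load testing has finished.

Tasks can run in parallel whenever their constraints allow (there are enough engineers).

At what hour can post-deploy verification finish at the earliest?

The build can start immediately at hour 0; it finishes at hour 3.
Load testing cannot begin until the build (finishes hour 3). It runs from hour 3 to 3 + 1 = hour 4.
Integration testing waits on the build (finishes hour 3), so it starts at hour 3 and finishes at 3 + 1 = hour 4.
For production deploy: integration testing (finishes hour 4); load testing (finishes hour 4). Taking the maximum gives a start of hour 4, and it finishes at 4 + 2 = hour 6.
Post-deploy verification cannot start until production deploy (finishes hour 6, plus 3-hour gap → hour 9); the build (finishes hour 3). The controlling bound is hour 9, so post-deploy verification finishes at 9 + 9 = hour 18.

18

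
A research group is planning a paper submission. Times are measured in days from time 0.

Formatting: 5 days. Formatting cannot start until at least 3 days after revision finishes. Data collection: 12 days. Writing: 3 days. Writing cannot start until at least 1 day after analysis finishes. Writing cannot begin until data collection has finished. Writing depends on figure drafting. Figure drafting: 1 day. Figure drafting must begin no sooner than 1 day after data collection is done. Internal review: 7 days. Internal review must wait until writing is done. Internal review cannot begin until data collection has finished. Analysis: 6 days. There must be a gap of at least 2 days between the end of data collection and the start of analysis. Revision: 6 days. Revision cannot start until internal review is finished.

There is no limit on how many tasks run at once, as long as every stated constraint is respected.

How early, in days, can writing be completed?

Data collection has no prerequisites, so it starts at day 0 and finishes at day 12.
Figure drafting waits on data collection (finishes day 12, plus 1-day gap → day 13), so it starts at day 13 and finishes at 13 + 1 = day 14.
Analysis cannot begin until data collection (finishes day 12, plus 2-day gap → day 14). It runs from day 14 to 14 + 6 = day 20.
Writing has to wait for analysis (finishes day 20, plus 1-day gap → day 21); data collection (finishes day 12); figure drafting (finishes day 14). The latest of these is day 21, so writing runs day 21 to 21 + 3 = day 24.

24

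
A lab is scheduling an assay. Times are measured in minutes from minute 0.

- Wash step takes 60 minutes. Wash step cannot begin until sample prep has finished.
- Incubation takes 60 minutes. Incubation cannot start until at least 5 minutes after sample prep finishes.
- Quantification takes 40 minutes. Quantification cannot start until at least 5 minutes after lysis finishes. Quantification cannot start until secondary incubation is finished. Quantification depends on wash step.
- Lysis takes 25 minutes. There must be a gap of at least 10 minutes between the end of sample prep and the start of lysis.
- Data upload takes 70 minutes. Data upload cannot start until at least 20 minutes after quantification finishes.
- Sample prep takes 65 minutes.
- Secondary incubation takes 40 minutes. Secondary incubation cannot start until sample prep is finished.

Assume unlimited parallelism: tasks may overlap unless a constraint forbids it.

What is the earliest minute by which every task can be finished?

Sample prep can start immediately at minute 0; it finishes at minute 65.
After sample prep (finishes minute 65), secondary incubation can start at minute 65 and finishes at minute 105.
Wash step waits on sample prep (finishes minute 65), so it starts at minute 65 and finishes at 65 + 60 = minute 125.
Incubation cannot begin until sample prep (finishes minute 65, plus 5-minute gap → minute 70). It runs from minute 70 to 70 + 60 = minute 130.
Lysis waits on sample prep (finishes minute 65, plus 10-minute gap → minute 75), so it starts at minute 75 and finishes at 75 + 25 = minute 100.
Quantification needs all of lysis (finishes minute 100, plus 5-minute gap → minute 105); secondary incubation (finishes minute 105); wash step (finishes minute 125). That puts its earliest start at minute 125; it finishes at 125 + 40 = minute 165.
After quantification (finishes minute 165, plus 20-minute gap → minute 185), data upload can start at minute 185 and finishes at minute 255.
All tasks are finished once the last one completes. Finish times: Sample prep at 65, Lysis at 100, Incubation at 130, Wash step at 125, Secondary incubation at 105, Quantification at 165, Data upload at 255. The latest is minute 255.

255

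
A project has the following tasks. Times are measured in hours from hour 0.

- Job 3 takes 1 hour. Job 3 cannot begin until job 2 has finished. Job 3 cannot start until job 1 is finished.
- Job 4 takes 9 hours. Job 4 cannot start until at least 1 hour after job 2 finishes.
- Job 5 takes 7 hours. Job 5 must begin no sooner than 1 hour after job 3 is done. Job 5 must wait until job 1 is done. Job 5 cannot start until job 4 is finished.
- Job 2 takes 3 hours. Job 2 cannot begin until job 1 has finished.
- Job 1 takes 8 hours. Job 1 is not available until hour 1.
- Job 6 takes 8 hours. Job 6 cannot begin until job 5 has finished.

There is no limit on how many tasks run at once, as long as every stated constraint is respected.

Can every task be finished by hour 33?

Job 1 waits on its own release at hour 1, so it starts at hour 1 and finishes at 1 + 8 = hour 9.
Job 2 waits on job 1 (finishes hour 9), so it starts at hour 9 and finishes at 9 + 3 = hour 12.
After job 2 (finishes hour 12, plus 1-hour gap → hour 13), job 4 can start at hour 13 and finishes at hour 22.
For job 3: job 2 (finishes hour 12); job 1 (finishes hour 9). Taking the maximum gives a start of hour 12, and it finishes at 12 + 1 = hour 13.
Job 5 cannot start until job 3 (finishes hour 13, plus 1-hour gap → hour 14); job 1 (finishes hour 9); job 4 (finishes hour 22). The controlling bound is hour 22, so job 5 finishes at 22 + 7 = hour 29.
Job 6 waits on job 5 (finishes hour 29), so it starts at hour 29 and finishes at 29 + 8 = hour 37.
The earliest everything can be done is hour 37, which is after the deadline of 33, so it is not possible.

No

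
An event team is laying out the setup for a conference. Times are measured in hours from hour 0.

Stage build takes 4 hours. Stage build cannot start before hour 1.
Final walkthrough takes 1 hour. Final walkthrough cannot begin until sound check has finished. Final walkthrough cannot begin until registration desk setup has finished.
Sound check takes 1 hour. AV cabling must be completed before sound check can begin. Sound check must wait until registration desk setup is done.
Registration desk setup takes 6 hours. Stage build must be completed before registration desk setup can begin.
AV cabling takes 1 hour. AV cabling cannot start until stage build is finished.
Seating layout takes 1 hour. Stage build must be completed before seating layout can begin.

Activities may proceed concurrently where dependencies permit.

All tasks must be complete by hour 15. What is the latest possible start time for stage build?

3

Final walkthrough must finish by hour 15; it takes 1 hour, so it must start by 15 − 1 = hour 14.
Sound check must finish before final walkthrough (must start by hour 14). With a 1-hour duration, sound check must start by 14 − 1 = hour 13.
AV cabling must finish before sound check (must start by hour 13). With a 1-hour duration, AV cabling must start by 13 − 1 = hour 12.
Nothing follows seating layout; the deadline of hour 15 is its only limit. It must start by 15 − 1 = hour 14.
Registration desk setup feeds sound check (must start by hour 13); final walkthrough (must start by hour 14). Taking the minimum, registration desk setup must finish by hour 13 and start by 13 − 6 = hour 7.
Stage build must finish in time for AV cabling (must start by hour 12); seating layout (must start by hour 14); registration desk setup (must start by hour 7). The tightest is hour 7, so stage build must start by 7 − 4 = hour 3.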